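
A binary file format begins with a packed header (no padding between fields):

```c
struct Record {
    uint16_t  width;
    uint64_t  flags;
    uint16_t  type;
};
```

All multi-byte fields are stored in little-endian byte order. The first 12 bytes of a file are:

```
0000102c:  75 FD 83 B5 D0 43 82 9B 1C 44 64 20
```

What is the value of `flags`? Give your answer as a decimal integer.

`flags` follows `width` (2 bytes), so it starts at byte offset 2 and occupies 8 bytes.
Bytes at offsets 2..9: 83 B5 D0 43 82 9B 1C 44.
In little-endian order the low byte comes first in memory.
Reassemble most-significant byte first: 44 1C 9B 82 43 D0 B5 83 → 0x441C9B8243D0B583.
0x441C9B8243D0B583 = 4907968677712803203.

4907968677712803203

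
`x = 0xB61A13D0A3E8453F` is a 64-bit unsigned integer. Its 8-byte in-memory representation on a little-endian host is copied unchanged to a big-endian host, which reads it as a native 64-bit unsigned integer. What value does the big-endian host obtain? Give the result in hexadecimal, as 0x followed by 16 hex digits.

Stored little-endian, the bytes at ascending addresses are 3F 45 E8 A3 D0 13 1A B6.
Read back as big-endian, the last byte is least significant, giving 0x3F45E8A3D0131AB6.

0x3F45E8A3D0131AB6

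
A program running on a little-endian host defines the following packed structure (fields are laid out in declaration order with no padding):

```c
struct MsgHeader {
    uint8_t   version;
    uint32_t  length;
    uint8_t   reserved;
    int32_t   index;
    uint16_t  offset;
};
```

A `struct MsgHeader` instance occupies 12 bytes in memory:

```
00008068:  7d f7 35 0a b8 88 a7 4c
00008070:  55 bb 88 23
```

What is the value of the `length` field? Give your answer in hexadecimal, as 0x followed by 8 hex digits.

0xB80A35F7

`length` follows `version` (1 byte), so it starts at byte offset 1 and occupies 4 bytes.
Bytes at offsets 1..4: F7 35 0A B8.
Little-endian: lowest address holds the least-significant byte.
Reassemble most-significant byte first: B8 0A 35 F7 → 0xB80A35F7.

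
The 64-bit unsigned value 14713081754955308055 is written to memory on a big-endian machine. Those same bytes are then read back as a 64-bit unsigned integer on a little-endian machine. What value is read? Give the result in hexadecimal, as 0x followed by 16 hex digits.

14713081754955308055 in 64-bit hexadecimal is 0xCC2F5DE723645C17.
Stored big-endian, the bytes at ascending addresses are CC 2F 5D E7 23 64 5C 17.
Read back as little-endian, the first byte is least significant, giving 0x175C6423E75D2FCC.

0x175C6423E75D2FCC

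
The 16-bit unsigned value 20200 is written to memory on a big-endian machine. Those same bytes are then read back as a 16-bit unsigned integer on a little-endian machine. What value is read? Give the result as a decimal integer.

20200 in 16-bit hexadecimal is 0x4EE8.
Stored big-endian, the bytes at ascending addresses are 4E E8.
Read back as little-endian, the first byte is least significant, giving 0xE84E.
0xE84E = 59470.

59470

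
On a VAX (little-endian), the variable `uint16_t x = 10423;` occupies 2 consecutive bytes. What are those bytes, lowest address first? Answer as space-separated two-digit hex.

B7 28

10423 in hexadecimal, padded to 16 bits, is 0x28B7.
Split into bytes (most-significant first): 28 B7.
Little-endian: lowest address holds the least-significant byte.
So at ascending addresses the bytes are B7 28.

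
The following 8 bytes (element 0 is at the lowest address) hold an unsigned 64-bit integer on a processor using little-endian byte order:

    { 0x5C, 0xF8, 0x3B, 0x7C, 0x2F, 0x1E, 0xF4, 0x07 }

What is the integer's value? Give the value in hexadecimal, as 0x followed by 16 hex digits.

0x07F41E2F7C3BF85C

In little-endian order the low byte comes first in memory.
Reassemble most-significant byte first: 07 F4 1E 2F 7C 3B F8 5C → 0x07F41E2F7C3BF85C.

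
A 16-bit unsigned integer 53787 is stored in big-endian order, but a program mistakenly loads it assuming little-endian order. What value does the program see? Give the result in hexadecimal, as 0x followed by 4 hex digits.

53787 in 16-bit hexadecimal is 0xD21B.
Stored big-endian, the bytes at ascending addresses are D2 1B.
Read back as little-endian, the first byte is least significant, giving 0x1BD2.

0x1BD2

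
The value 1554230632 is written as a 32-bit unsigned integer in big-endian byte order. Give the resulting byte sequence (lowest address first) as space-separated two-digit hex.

5C A3 AD 68

1554230632 in hexadecimal, padded to 32 bits, is 0x5CA3AD68.
Split into bytes (most-significant first): 5C A3 AD 68.
In big-endian order the high byte comes first in memory.
So the memory order matches the most-significant-first order: 5C A3 AD 68.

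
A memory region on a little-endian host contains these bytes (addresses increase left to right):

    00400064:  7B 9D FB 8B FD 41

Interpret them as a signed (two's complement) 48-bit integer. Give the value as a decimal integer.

72557231054203

In little-endian order the low byte comes first in memory.
Reassemble most-significant byte first: 41 FD 8B FB 9D 7B → 0x41FD8BFB9D7B.
0x41FD8BFB9D7B = 72557231054203.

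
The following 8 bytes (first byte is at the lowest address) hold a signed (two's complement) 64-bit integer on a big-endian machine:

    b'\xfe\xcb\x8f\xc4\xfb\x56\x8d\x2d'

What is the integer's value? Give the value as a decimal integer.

In big-endian order the high byte comes first in memory.
The bytes are already most-significant first: 0xFECB8FC4FB568D2D.
Top bit is set, so as a signed 64-bit value this is 0xFECB8FC4FB568D2D − 2^64 = -86817691610477267.

-86817691610477267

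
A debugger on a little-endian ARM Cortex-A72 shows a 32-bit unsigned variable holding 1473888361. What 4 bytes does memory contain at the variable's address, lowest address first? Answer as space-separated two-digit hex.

1473888361 in hexadecimal, padded to 32 bits, is 0x57D9C069.
Split into bytes (most-significant first): 57 D9 C0 69.
Little-endian stores the least-significant byte at the lowest address.
So at ascending addresses the bytes are 69 C0 D9 57.

69 C0 D9 57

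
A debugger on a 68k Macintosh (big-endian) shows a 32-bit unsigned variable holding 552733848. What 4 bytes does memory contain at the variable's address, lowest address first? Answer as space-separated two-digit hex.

20 F2 0C 98

552733848 in hexadecimal, padded to 32 bits, is 0x20F20C98.
Split into bytes (most-significant first): 20 F2 0C 98.
Big-endian stores the most-significant byte at the lowest address.
So the memory order matches the most-significant-first order: 20 F2 0C 98.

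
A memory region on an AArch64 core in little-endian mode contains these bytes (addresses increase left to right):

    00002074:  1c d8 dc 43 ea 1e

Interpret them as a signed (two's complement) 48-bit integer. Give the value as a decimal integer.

33991509727260

In little-endian order the low byte comes first in memory.
Reassemble most-significant byte first: 1E EA 43 DC D8 1C → 0x1EEA43DCD81C.
0x1EEA43DCD81C = 33991509727260.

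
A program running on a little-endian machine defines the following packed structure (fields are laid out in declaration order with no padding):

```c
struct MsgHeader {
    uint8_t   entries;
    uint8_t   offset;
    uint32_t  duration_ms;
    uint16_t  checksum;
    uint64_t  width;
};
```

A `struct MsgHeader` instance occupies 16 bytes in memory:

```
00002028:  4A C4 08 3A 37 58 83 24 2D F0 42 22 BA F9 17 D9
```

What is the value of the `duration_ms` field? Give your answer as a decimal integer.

1480014344

`duration_ms` follows `entries` (1 B), `offset` (1 B), so it starts at offset 1 + 1 = 2 and occupies 4 bytes.
Bytes at offsets 2..5: 08 3A 37 58.
In little-endian order the low byte comes first in memory.
Reassemble most-significant byte first: 58 37 3A 08 → 0x58373A08.
0x58373A08 = 1480014344.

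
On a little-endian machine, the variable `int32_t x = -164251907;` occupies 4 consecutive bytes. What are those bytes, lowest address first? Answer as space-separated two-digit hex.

Two's complement of -164251907 in 32 bits: 164251907 = 0x09CA4903; invert → 0xF635B6FC; add 1 → 0xF635B6FD.
Split into bytes (most-significant first): F6 35 B6 FD.
Little-endian: lowest address holds the least-significant byte.
So at ascending addresses the bytes are FD B6 35 F6.

FD B6 35 F6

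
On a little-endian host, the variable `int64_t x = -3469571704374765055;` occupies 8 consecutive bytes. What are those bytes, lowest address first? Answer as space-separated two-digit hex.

Two's complement of -3469571704374765055 in 64 bits: 3469571704374765055 = 0x30266515220125FF; invert → 0xCFD99AEADDFEDA00; add 1 → 0xCFD99AEADDFEDA01.
Split into bytes (most-significant first): CF D9 9A EA DD FE DA 01.
Little-endian stores the least-significant byte at the lowest address.
So at ascending addresses the bytes are 01 DA FE DD EA 9A D9 CF.

01 DA FE DD EA 9A D9 CF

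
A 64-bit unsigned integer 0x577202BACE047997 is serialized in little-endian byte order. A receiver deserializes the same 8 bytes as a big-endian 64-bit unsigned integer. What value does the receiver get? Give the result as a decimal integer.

10914760457839604311

Stored little-endian, the bytes at ascending addresses are 97 79 04 CE BA 02 72 57.
Read back as big-endian, the last byte is least significant, giving 0x977904CEBA027257.
0x977904CEBA027257 = 10914760457839604311.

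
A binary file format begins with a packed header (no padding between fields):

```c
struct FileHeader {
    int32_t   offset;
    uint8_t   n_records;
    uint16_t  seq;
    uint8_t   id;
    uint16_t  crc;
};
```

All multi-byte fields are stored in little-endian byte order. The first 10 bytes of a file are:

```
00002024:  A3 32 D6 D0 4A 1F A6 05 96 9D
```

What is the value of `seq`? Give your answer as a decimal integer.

42527

`seq` follows `offset` (4 B), `n_records` (1 B), so it starts at offset 4 + 1 = 5 and occupies 2 bytes.
Bytes at offsets 5..6: 1F A6.
In little-endian order the low byte comes first in memory.
Reassemble most-significant byte first: A6 1F → 0xA61F.
0xA61F = 42527.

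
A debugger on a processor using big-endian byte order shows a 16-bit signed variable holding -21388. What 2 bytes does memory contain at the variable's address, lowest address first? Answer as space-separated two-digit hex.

Two's complement of -21388 in 16 bits: 21388 = 0x538C; invert → 0xAC73; add 1 → 0xAC74.
Split into bytes (most-significant first): AC 74.
Big-endian: lowest address holds the most-significant byte.
So the memory order matches the most-significant-first order: AC 74.

AC 74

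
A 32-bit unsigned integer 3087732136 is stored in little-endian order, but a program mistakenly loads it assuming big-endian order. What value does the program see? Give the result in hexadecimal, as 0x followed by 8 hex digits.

3087732136 in 32-bit hexadecimal is 0xB80B0DA8.
Stored little-endian, the bytes at ascending addresses are A8 0D 0B B8.
Read back as big-endian, the last byte is least significant, giving 0xA80D0BB8.

0xA80D0BB8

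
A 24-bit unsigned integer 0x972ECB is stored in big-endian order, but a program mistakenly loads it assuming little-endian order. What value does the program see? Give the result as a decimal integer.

Stored big-endian, the bytes at ascending addresses are 97 2E CB.
Read back as little-endian, the first byte is least significant, giving 0xCB2E97.
0xCB2E97 = 13315735.

13315735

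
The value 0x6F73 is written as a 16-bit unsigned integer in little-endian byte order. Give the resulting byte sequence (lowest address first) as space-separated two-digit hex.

Split into bytes (most-significant first): 6F 73.
Little-endian: lowest address holds the least-significant byte.
So at ascending addresses the bytes are 73 6F.

73 6F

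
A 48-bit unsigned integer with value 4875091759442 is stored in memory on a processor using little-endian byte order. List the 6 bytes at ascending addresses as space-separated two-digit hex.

4875091759442 in hexadecimal, padded to 48 bits, is 0x046F121CD152.
Split into bytes (most-significant first): 04 6F 12 1C D1 52.
In little-endian order the low byte comes first in memory.
So at ascending addresses the bytes are 52 D1 1C 12 6F 04.

52 D1 1C 12 6F 04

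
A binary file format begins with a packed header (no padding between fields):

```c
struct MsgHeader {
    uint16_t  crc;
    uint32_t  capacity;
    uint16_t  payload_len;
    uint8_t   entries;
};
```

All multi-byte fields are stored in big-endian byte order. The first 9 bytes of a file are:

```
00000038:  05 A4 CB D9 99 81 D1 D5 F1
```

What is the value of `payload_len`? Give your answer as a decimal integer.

53717

`payload_len` follows `crc` (2 B), `capacity` (4 B), so it starts at offset 2 + 4 = 6 and occupies 2 bytes.
Bytes at offsets 6..7: D1 D5.
Big-endian: lowest address holds the most-significant byte.
The bytes are already most-significant first: 0xD1D5.
0xD1D5 = 53717.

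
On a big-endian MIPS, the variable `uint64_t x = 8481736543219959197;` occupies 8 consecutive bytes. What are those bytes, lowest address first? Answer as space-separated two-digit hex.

75 B5 2E 72 A9 13 45 9D

8481736543219959197 in hexadecimal, padded to 64 bits, is 0x75B52E72A913459D.
Split into bytes (most-significant first): 75 B5 2E 72 A9 13 45 9D.
In big-endian order the high byte comes first in memory.
So the memory order matches the most-significant-first order: 75 B5 2E 72 A9 13 45 9D.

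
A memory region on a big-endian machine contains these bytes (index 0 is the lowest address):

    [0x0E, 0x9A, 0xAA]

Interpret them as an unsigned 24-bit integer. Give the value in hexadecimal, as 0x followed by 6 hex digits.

0x0E9AAA

In big-endian order the high byte comes first in memory.
The bytes are already most-significant first: 0x0E9AAA.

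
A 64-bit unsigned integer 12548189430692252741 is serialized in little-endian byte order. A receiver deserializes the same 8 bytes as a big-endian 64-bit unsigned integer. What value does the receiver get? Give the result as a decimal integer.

4975556020553065646

12548189430692252741 in 64-bit hexadecimal is 0xAE241FCDD6B90C45.
Stored little-endian, the bytes at ascending addresses are 45 0C B9 D6 CD 1F 24 AE.
Read back as big-endian, the last byte is least significant, giving 0x450CB9D6CD1F24AE.
0x450CB9D6CD1F24AE = 4975556020553065646.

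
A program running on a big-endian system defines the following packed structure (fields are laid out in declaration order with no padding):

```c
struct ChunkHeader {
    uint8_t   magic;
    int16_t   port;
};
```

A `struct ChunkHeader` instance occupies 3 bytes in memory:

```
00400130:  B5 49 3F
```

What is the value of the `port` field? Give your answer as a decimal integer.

18751

`port` follows `magic` (1 byte), so it starts at byte offset 1 and occupies 2 bytes.
Bytes at offsets 1..2: 49 3F.
In big-endian order the high byte comes first in memory.
The bytes are already most-significant first: 0x493F.
0x493F = 18751.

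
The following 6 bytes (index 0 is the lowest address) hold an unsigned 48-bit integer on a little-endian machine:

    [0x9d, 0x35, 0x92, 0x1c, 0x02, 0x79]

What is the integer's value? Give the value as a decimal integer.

Little-endian: lowest address holds the least-significant byte.
Reassemble most-significant byte first: 79 02 1C 92 35 9D → 0x79021C92359D.
0x79021C92359D = 133049976239517.

133049976239517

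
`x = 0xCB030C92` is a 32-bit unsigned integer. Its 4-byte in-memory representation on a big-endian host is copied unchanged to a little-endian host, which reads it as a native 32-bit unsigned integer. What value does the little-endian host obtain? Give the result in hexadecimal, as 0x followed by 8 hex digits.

0x920C03CB

Stored big-endian, the bytes at ascending addresses are CB 03 0C 92.
Read back as little-endian, the first byte is least significant, giving 0x920C03CB.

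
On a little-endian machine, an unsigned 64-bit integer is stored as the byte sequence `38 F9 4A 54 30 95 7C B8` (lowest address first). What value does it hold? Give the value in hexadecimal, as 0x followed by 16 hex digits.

0xB87C9530544AF938

In little-endian order the low byte comes first in memory.
Reassemble most-significant byte first: B8 7C 95 30 54 4A F9 38 → 0xB87C9530544AF938.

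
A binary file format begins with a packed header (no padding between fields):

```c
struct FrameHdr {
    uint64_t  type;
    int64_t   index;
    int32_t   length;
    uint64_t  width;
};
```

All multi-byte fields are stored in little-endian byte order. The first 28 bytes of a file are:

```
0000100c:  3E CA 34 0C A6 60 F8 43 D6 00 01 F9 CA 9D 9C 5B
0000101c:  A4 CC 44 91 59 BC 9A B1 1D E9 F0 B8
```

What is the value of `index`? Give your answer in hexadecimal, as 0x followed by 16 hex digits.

0x5B9C9DCAF90100D6

`index` follows `type` (8 bytes), so it starts at byte offset 8 and occupies 8 bytes.
Bytes at offsets 8..15: D6 00 01 F9 CA 9D 9C 5B.
Little-endian stores the least-significant byte at the lowest address.
Reassemble most-significant byte first: 5B 9C 9D CA F9 01 00 D6 → 0x5B9C9DCAF90100D6.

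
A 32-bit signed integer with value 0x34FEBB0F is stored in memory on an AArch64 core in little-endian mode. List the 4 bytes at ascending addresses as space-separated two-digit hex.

0F BB FE 34

Split into bytes (most-significant first): 34 FE BB 0F.
Little-endian: lowest address holds the least-significant byte.
So at ascending addresses the bytes are 0F BB FE 34.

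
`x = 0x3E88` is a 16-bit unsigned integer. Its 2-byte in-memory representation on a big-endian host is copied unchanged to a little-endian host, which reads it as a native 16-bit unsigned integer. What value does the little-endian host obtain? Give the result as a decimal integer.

Stored big-endian, the bytes at ascending addresses are 3E 88.
Read back as little-endian, the first byte is least significant, giving 0x883E.
0x883E = 34878.

34878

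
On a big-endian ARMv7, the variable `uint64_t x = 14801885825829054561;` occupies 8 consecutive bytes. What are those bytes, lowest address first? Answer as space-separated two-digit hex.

CD 6A DC BC 1E 6E 28 61

14801885825829054561 in hexadecimal, padded to 64 bits, is 0xCD6ADCBC1E6E2861.
Split into bytes (most-significant first): CD 6A DC BC 1E 6E 28 61.
Big-endian stores the most-significant byte at the lowest address.
So the memory order matches the most-significant-first order: CD 6A DC BC 1E 6E 28 61.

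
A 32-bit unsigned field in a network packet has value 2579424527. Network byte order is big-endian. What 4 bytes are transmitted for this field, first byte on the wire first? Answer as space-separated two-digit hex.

2579424527 in hexadecimal, padded to 32 bits, is 0x99BEE50F.
Split into bytes (most-significant first): 99 BE E5 0F.
Big-endian stores the most-significant byte at the lowest address.
So the memory order matches the most-significant-first order: 99 BE E5 0F.

99 BE E5 0F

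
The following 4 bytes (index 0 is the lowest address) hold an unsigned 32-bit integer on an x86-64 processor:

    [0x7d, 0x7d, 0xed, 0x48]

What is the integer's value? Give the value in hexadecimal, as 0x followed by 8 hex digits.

0x48ED7D7D

Little-endian: lowest address holds the least-significant byte.
Reassemble most-significant byte first: 48 ED 7D 7D → 0x48ED7D7D.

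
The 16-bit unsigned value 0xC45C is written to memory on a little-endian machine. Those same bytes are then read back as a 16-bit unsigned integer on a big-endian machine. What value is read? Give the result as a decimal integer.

Stored little-endian, the bytes at ascending addresses are 5C C4.
Read back as big-endian, the last byte is least significant, giving 0x5CC4.
0x5CC4 = 23748.

23748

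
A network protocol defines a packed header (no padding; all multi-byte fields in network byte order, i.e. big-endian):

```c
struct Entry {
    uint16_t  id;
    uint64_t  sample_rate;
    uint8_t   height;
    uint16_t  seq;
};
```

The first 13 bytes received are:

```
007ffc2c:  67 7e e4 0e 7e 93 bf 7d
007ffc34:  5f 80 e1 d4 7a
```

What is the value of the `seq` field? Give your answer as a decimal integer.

54394

`seq` follows `id` (2 B), `sample_rate` (8 B), `height` (1 B), so it starts at offset 2 + 8 + 1 = 11 and occupies 2 bytes.
Bytes at offsets 11..12: D4 7A.
Big-endian stores the most-significant byte at the lowest address.
The bytes are already most-significant first: 0xD47A.
0xD47A = 54394.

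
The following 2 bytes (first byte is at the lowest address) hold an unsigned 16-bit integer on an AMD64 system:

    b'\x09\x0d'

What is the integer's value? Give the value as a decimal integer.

Little-endian: lowest address holds the least-significant byte.
Reassemble most-significant byte first: 0D 09 → 0x0D09.
0x0D09 = 3337.

3337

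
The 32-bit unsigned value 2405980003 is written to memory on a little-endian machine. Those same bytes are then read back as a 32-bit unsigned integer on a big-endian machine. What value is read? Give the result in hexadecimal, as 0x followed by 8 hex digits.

2405980003 in 32-bit hexadecimal is 0x8F685763.
Stored little-endian, the bytes at ascending addresses are 63 57 68 8F.
Read back as big-endian, the last byte is least significant, giving 0x6357688F.

0x6357688F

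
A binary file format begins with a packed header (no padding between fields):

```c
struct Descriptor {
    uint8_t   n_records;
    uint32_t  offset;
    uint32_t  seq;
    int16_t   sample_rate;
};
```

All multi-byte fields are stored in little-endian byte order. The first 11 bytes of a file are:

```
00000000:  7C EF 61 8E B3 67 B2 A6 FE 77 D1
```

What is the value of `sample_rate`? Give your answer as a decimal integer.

`sample_rate` follows `n_records` (1 B), `offset` (4 B), `seq` (4 B), so it starts at offset 1 + 4 + 4 = 9 and occupies 2 bytes.
Bytes at offsets 9..10: 77 D1.
Little-endian stores the least-significant byte at the lowest address.
Reassemble most-significant byte first: D1 77 → 0xD177.
Top bit is set, so as a signed 16-bit value this is 0xD177 − 2^16 = -11913.

-11913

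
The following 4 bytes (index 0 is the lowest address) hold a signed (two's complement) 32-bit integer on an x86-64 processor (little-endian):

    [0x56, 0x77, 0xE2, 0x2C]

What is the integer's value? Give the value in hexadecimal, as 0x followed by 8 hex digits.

0x2CE27756

In little-endian order the low byte comes first in memory.
Reassemble most-significant byte first: 2C E2 77 56 → 0x2CE27756.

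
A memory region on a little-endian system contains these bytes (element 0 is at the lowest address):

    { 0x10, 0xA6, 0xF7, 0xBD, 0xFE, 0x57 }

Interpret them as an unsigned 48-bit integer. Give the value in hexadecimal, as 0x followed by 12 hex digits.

In little-endian order the low byte comes first in memory.
Reassemble most-significant byte first: 57 FE BD F7 A6 10 → 0x57FEBDF7A610.

0x57FEBDF7A610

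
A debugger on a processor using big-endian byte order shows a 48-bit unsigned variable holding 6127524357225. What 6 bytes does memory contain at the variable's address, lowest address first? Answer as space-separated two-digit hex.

05 92 AC E9 A4 69

6127524357225 in hexadecimal, padded to 48 bits, is 0x0592ACE9A469.
Split into bytes (most-significant first): 05 92 AC E9 A4 69.
In big-endian order the high byte comes first in memory.
So the memory order matches the most-significant-first order: 05 92 AC E9 A4 69.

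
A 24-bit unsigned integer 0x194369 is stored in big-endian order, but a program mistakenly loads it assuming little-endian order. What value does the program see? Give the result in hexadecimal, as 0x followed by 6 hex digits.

Stored big-endian, the bytes at ascending addresses are 19 43 69.
Read back as little-endian, the first byte is least significant, giving 0x694319.

0x694319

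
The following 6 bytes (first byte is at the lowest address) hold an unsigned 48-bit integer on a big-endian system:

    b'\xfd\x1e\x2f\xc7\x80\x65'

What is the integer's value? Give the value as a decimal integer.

278306092449893

Big-endian: lowest address holds the most-significant byte.
The bytes are already most-significant first: 0xFD1E2FC78065.
0xFD1E2FC78065 = 278306092449893.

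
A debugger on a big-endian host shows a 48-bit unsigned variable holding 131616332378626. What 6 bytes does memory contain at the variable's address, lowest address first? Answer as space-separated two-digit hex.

131616332378626 in hexadecimal, padded to 48 bits, is 0x77B450BCF202.
Split into bytes (most-significant first): 77 B4 50 BC F2 02.
Big-endian stores the most-significant byte at the lowest address.
So the memory order matches the most-significant-first order: 77 B4 50 BC F2 02.

77 B4 50 BC F2 02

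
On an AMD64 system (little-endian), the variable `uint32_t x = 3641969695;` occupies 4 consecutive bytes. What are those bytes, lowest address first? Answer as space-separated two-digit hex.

1F 0C 14 D9

3641969695 in hexadecimal, padded to 32 bits, is 0xD9140C1F.
Split into bytes (most-significant first): D9 14 0C 1F.
Little-endian: lowest address holds the least-significant byte.
So at ascending addresses the bytes are 1F 0C 14 D9.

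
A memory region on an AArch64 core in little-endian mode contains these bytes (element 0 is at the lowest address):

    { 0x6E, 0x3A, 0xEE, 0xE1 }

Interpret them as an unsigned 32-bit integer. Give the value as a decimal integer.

In little-endian order the low byte comes first in memory.
Reassemble most-significant byte first: E1 EE 3A 6E → 0xE1EE3A6E.
0xE1EE3A6E = 3790486126.

3790486126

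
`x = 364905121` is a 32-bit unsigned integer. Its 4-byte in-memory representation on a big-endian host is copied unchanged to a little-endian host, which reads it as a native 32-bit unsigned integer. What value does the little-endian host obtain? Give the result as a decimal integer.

2701312021

364905121 in 32-bit hexadecimal is 0x15C002A1.
Stored big-endian, the bytes at ascending addresses are 15 C0 02 A1.
Read back as little-endian, the first byte is least significant, giving 0xA102C015.
0xA102C015 = 2701312021.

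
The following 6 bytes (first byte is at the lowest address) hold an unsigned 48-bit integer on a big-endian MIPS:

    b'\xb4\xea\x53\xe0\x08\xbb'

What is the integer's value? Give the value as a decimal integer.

In big-endian order the high byte comes first in memory.
The bytes are already most-significant first: 0xB4EA53E008BB.
0xB4EA53E008BB = 198918522538171.

198918522538171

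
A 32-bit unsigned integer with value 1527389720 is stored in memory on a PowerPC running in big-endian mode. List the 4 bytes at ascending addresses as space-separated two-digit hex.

1527389720 in hexadecimal, padded to 32 bits, is 0x5B0A1E18.
Split into bytes (most-significant first): 5B 0A 1E 18.
Big-endian: lowest address holds the most-significant byte.
So the memory order matches the most-significant-first order: 5B 0A 1E 18.

5B 0A 1E 18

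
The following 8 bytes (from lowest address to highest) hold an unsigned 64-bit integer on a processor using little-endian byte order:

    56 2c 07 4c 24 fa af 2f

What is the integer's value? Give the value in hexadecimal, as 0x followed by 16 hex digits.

In little-endian order the low byte comes first in memory.
Reassemble most-significant byte first: 2F AF FA 24 4C 07 2C 56 → 0x2FAFFA244C072C56.

0x2FAFFA244C072C56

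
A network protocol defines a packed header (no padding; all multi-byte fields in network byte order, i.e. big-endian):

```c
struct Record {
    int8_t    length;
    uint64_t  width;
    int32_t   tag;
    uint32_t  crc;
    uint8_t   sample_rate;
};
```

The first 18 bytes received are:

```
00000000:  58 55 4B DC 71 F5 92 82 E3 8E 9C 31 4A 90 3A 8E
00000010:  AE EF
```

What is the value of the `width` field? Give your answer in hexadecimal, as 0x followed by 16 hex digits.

0x554BDC71F59282E3

`width` follows `length` (1 byte), so it starts at byte offset 1 and occupies 8 bytes.
Bytes at offsets 1..8: 55 4B DC 71 F5 92 82 E3.
Big-endian stores the most-significant byte at the lowest address.
The bytes are already most-significant first: 0x554BDC71F59282E3.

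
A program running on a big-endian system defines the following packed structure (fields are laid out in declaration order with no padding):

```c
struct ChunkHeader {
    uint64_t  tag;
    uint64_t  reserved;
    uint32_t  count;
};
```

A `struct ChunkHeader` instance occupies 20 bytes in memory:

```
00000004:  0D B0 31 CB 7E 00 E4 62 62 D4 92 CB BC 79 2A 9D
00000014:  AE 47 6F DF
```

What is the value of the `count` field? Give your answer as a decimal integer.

`count` follows `tag` (8 B), `reserved` (8 B), so it starts at offset 8 + 8 = 16 and occupies 4 bytes.
Bytes at offsets 16..19: AE 47 6F DF.
In big-endian order the high byte comes first in memory.
The bytes are already most-significant first: 0xAE476FDF.
0xAE476FDF = 2923917279.

2923917279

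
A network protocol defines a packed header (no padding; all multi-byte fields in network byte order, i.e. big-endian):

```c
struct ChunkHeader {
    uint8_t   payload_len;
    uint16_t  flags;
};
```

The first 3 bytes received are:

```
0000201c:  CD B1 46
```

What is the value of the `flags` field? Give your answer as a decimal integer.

`flags` follows `payload_len` (1 byte), so it starts at byte offset 1 and occupies 2 bytes.
Bytes at offsets 1..2: B1 46.
In big-endian order the high byte comes first in memory.
The bytes are already most-significant first: 0xB146.
0xB146 = 45382.

45382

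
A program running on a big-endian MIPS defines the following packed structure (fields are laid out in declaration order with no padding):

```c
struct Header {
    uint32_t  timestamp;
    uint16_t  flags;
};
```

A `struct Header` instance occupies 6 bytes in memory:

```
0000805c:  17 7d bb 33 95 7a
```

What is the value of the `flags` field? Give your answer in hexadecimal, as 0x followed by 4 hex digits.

`flags` follows `timestamp` (4 bytes), so it starts at byte offset 4 and occupies 2 bytes.
Bytes at offsets 4..5: 95 7A.
Big-endian stores the most-significant byte at the lowest address.
The bytes are already most-significant first: 0x957A.

0x957A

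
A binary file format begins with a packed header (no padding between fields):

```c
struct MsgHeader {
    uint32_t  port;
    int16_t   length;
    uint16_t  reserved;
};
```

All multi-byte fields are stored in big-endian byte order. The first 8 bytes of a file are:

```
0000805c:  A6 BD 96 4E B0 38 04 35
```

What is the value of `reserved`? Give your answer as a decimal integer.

`reserved` follows `port` (4 B), `length` (2 B), so it starts at offset 4 + 2 = 6 and occupies 2 bytes.
Bytes at offsets 6..7: 04 35.
Big-endian: lowest address holds the most-significant byte.
The bytes are already most-significant first: 0x0435.
0x0435 = 1077.

1077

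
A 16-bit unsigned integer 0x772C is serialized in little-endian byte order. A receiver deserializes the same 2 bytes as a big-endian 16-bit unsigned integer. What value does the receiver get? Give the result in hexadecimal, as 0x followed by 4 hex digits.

Stored little-endian, the bytes at ascending addresses are 2C 77.
Read back as big-endian, the last byte is least significant, giving 0x2C77.

0x2C77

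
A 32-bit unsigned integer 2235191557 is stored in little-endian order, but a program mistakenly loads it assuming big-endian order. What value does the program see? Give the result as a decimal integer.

2235191557 in 32-bit hexadecimal is 0x853A5105.
Stored little-endian, the bytes at ascending addresses are 05 51 3A 85.
Read back as big-endian, the last byte is least significant, giving 0x05513A85.
0x05513A85 = 89209477.

89209477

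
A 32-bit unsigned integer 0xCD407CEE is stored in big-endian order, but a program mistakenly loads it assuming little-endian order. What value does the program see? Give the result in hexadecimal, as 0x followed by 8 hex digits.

0xEE7C40CD

Stored big-endian, the bytes at ascending addresses are CD 40 7C EE.
Read back as little-endian, the first byte is least significant, giving 0xEE7C40CD.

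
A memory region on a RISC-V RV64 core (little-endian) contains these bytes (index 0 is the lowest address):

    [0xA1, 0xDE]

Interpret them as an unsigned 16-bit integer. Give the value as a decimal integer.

56993

Little-endian stores the least-significant byte at the lowest address.
Reassemble most-significant byte first: DE A1 → 0xDEA1.
0xDEA1 = 56993.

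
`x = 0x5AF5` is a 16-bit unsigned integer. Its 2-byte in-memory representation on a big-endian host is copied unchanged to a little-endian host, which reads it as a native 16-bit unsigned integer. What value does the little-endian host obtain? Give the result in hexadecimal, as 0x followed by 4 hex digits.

Stored big-endian, the bytes at ascending addresses are 5A F5.
Read back as little-endian, the first byte is least significant, giving 0xF55A.

0xF55A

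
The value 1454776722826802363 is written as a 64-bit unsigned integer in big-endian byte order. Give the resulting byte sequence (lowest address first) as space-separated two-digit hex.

1454776722826802363 in hexadecimal, padded to 64 bits, is 0x143067B8BF9934BB.
Split into bytes (most-significant first): 14 30 67 B8 BF 99 34 BB.
Big-endian stores the most-significant byte at the lowest address.
So the memory order matches the most-significant-first order: 14 30 67 B8 BF 99 34 BB.

14 30 67 B8 BF 99 34 BB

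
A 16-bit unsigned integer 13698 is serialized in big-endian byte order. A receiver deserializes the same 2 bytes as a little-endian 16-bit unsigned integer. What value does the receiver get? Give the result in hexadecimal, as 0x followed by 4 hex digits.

13698 in 16-bit hexadecimal is 0x3582.
Stored big-endian, the bytes at ascending addresses are 35 82.
Read back as little-endian, the first byte is least significant, giving 0x8235.

0x8235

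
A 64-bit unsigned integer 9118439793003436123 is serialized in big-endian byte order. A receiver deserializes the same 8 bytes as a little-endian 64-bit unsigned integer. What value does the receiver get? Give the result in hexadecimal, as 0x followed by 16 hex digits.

9118439793003436123 in 64-bit hexadecimal is 0x7E8B34AE1FC1985B.
Stored big-endian, the bytes at ascending addresses are 7E 8B 34 AE 1F C1 98 5B.
Read back as little-endian, the first byte is least significant, giving 0x5B98C11FAE348B7E.

0x5B98C11FAE348B7E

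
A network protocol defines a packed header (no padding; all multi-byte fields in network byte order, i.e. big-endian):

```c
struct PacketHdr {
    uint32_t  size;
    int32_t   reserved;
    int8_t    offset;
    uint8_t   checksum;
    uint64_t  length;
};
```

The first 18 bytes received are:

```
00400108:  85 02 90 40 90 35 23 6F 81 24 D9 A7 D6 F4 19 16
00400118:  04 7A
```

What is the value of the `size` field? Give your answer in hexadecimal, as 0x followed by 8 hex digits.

`size` is the first field, at byte offset 0, occupying 4 bytes.
Bytes at offsets 0..3: 85 02 90 40.
In big-endian order the high byte comes first in memory.
The bytes are already most-significant first: 0x85029040.

0x85029040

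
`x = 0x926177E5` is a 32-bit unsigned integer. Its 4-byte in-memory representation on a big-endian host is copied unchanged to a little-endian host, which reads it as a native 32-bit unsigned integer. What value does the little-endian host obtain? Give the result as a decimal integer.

3849806226

Stored big-endian, the bytes at ascending addresses are 92 61 77 E5.
Read back as little-endian, the first byte is least significant, giving 0xE5776192.
0xE5776192 = 3849806226.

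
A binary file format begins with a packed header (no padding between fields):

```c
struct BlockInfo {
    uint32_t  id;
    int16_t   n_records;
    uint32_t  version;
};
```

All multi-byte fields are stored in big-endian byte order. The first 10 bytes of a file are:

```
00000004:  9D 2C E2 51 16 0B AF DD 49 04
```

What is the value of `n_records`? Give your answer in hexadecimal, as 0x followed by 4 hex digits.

`n_records` follows `id` (4 bytes), so it starts at byte offset 4 and occupies 2 bytes.
Bytes at offsets 4..5: 16 0B.
Big-endian stores the most-significant byte at the lowest address.
The bytes are already most-significant first: 0x160B.

0x160B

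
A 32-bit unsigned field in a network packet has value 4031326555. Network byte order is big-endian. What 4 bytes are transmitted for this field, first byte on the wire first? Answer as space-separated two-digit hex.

4031326555 in hexadecimal, padded to 32 bits, is 0xF049295B.
Split into bytes (most-significant first): F0 49 29 5B.
In big-endian order the high byte comes first in memory.
So the memory order matches the most-significant-first order: F0 49 29 5B.

F0 49 29 5B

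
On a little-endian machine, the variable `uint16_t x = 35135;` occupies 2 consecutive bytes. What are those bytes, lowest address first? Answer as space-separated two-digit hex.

3F 89

35135 in hexadecimal, padded to 16 bits, is 0x893F.
Split into bytes (most-significant first): 89 3F.
Little-endian stores the least-significant byte at the lowest address.
So at ascending addresses the bytes are 3F 89.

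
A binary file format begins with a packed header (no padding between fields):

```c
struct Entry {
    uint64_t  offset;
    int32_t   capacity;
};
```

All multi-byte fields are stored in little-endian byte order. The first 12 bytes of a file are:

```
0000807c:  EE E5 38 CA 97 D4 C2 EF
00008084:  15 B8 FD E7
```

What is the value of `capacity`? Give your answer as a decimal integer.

`capacity` follows `offset` (8 bytes), so it starts at byte offset 8 and occupies 4 bytes.
Bytes at offsets 8..11: 15 B8 FD E7.
Little-endian: lowest address holds the least-significant byte.
Reassemble most-significant byte first: E7 FD B8 15 → 0xE7FDB815.
Top bit is set, so as a signed 32-bit value this is 0xE7FDB815 − 2^32 = -402802667.

-402802667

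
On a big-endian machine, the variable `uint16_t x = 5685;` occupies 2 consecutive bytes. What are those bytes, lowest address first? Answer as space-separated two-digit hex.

5685 in hexadecimal, padded to 16 bits, is 0x1635.
Split into bytes (most-significant first): 16 35.
Big-endian: lowest address holds the most-significant byte.
So the memory order matches the most-significant-first order: 16 35.

16 35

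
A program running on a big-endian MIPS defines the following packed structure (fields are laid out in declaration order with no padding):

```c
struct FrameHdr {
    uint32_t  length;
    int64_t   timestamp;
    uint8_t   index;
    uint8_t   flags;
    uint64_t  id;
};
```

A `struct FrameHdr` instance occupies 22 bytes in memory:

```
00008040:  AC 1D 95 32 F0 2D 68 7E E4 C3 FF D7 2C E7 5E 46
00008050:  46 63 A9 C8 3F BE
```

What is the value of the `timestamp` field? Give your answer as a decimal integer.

-1140140236441649193

`timestamp` follows `length` (4 bytes), so it starts at byte offset 4 and occupies 8 bytes.
Bytes at offsets 4..11: F0 2D 68 7E E4 C3 FF D7.
In big-endian order the high byte comes first in memory.
The bytes are already most-significant first: 0xF02D687EE4C3FFD7.
Top bit is set, so as a signed 64-bit value this is 0xF02D687EE4C3FFD7 − 2^64 = -1140140236441649193.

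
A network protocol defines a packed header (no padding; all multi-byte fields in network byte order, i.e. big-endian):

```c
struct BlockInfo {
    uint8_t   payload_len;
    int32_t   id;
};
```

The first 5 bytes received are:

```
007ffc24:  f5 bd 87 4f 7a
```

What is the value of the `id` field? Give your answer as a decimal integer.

`id` follows `payload_len` (1 byte), so it starts at byte offset 1 and occupies 4 bytes.
Bytes at offsets 1..4: BD 87 4F 7A.
In big-endian order the high byte comes first in memory.
The bytes are already most-significant first: 0xBD874F7A.
Top bit is set, so as a signed 32-bit value this is 0xBD874F7A − 2^32 = -1115205766.

-1115205766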